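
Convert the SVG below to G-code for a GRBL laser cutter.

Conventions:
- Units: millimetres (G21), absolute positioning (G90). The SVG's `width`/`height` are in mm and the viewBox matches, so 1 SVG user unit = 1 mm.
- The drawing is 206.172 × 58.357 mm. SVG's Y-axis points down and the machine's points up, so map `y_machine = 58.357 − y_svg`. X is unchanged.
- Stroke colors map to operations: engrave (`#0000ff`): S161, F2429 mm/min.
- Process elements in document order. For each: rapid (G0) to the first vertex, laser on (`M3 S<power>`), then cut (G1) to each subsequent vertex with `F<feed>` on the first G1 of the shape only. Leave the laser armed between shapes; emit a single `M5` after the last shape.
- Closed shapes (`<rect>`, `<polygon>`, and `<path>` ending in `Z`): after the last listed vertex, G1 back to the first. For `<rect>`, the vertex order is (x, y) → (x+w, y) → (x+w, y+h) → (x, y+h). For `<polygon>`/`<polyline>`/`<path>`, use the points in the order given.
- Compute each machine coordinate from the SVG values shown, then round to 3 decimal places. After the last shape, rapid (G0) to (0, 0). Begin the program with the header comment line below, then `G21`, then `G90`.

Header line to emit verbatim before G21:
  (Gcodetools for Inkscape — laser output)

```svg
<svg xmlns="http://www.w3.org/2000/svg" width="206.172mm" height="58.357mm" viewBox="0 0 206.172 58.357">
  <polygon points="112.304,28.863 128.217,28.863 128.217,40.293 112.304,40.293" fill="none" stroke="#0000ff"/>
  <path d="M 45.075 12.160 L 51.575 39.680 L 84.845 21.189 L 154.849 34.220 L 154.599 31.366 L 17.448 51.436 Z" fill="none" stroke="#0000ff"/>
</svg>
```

viewBox `0 0 206.172 58.357` with mm width/height → 1 unit = 1 mm. Flip: y_m = 58.357 − y_svg.

**Shape 1** — `<polygon>` rectangle, stroke `#0000ff` → engrave (S161, F2429). Machine vertices: (112.304,29.494) → (128.217,29.494) → (128.217,18.064) → (112.304,18.064) → (112.304,29.494). Closed: final G1 returns to the first vertex.

**Shape 2** — `<path>` closed polygon, stroke `#0000ff` → engrave (S161, F2429). Machine vertices: (45.075,46.197) → (51.575,18.677) → (84.845,37.168) → (154.849,24.137) → (154.599,26.991) → (17.448,6.921) → (45.075,46.197). Closed: final G1 returns to the first vertex.

(Gcodetools for Inkscape — laser output)
G21
G90
G0 X112.304 Y29.494
M3 S161
G1 X128.217 Y29.494 F2429
G1 X128.217 Y18.064
G1 X112.304 Y18.064
G1 X112.304 Y29.494
G0 X45.075 Y46.197
M3 S161
G1 X51.575 Y18.677 F2429
G1 X84.845 Y37.168
G1 X154.849 Y24.137
G1 X154.599 Y26.991
G1 X17.448 Y6.921
G1 X45.075 Y46.197
M5
G0 X0.000 Y0.000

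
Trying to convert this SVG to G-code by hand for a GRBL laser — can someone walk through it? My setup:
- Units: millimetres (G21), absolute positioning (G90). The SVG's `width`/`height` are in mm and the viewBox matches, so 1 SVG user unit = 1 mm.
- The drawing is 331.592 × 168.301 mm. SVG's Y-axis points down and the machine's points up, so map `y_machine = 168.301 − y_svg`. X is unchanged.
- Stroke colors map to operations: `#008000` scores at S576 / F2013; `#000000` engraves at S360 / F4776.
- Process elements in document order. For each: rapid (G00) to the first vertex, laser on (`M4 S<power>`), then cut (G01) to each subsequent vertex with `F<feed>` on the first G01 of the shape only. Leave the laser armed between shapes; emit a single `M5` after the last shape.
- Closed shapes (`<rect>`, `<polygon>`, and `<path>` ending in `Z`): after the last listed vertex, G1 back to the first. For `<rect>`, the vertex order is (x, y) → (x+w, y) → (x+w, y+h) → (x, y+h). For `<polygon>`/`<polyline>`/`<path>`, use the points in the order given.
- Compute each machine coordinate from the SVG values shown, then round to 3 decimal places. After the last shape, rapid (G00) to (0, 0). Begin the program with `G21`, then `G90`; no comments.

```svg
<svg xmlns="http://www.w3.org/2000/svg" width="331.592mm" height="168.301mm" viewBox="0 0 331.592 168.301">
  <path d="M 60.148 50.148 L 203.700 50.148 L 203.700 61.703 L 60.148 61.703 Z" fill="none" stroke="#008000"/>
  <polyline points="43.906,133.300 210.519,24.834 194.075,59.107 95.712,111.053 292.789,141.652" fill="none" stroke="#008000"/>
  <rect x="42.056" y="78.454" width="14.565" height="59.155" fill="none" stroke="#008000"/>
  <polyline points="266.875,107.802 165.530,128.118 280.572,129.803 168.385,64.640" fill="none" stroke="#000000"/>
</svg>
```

G21
G90
G00 X60.148 Y118.153
M4 S576
G01 X203.700 Y118.153 F2013
G01 X203.700 Y106.598
G01 X60.148 Y106.598
G01 X60.148 Y118.153
G00 X43.906 Y35.001
M4 S576
G01 X210.519 Y143.467 F2013
G01 X194.075 Y109.194
G01 X95.712 Y57.248
G01 X292.789 Y26.649
G00 X42.056 Y89.847
M4 S576
G01 X56.621 Y89.847 F2013
G01 X56.621 Y30.692
G01 X42.056 Y30.692
G01 X42.056 Y89.847
G00 X266.875 Y60.499
M4 S360
G01 X165.530 Y40.183 F4776
G01 X280.572 Y38.498
G01 X168.385 Y103.661
M5
G00 X0.000 Y0.000

1 u = 1 mm; y_m = 168.301 − y.

[1] `<path>` rectangle, #008000→score S576 F2013: (60.148,118.153) → (203.700,118.153) → (203.700,106.598) → (60.148,106.598) → (60.148,118.153) (closed)

[2] `<polyline>` open polyline, #008000→score S576 F2013: (43.906,35.001) → (210.519,143.467) → (194.075,109.194) → (95.712,57.248) → (292.789,26.649)

[3] `<rect>` rectangle, #008000→score S576 F2013: (42.056,89.847) → (56.621,89.847) → (56.621,30.692) → (42.056,30.692) → (42.056,89.847) (closed)

[4] `<polyline>` open polyline, #000000→engrave S360 F4776: (266.875,60.499) → (165.530,40.183) → (280.572,38.498) → (168.385,103.661)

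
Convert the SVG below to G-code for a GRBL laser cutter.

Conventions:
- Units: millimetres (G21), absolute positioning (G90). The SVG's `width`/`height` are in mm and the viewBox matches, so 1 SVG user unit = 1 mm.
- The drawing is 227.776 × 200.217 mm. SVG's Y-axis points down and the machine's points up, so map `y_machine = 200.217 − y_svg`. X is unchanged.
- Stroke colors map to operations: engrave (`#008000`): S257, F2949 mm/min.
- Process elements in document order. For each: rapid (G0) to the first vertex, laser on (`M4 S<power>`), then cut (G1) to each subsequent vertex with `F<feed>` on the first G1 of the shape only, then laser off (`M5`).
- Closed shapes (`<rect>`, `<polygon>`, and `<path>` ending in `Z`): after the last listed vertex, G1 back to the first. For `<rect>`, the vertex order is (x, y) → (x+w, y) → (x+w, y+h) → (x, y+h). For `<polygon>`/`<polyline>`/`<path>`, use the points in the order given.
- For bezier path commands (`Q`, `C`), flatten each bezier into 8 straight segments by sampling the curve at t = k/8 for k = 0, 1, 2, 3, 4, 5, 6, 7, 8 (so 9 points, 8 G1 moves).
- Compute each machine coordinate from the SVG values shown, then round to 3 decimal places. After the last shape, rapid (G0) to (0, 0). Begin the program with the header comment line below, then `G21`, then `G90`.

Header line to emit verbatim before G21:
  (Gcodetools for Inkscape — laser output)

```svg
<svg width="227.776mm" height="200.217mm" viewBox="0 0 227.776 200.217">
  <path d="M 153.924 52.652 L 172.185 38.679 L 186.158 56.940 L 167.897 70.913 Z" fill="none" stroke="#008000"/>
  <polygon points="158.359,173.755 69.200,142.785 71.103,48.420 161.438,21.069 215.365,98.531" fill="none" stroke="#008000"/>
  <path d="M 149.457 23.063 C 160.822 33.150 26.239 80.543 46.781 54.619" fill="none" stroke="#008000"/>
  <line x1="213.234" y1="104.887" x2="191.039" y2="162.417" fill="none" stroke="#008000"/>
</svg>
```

(Gcodetools for Inkscape — laser output)
G21
G90
G0 X153.924 Y147.565
M4 S257
G1 X172.185 Y161.538 F2949
G1 X186.158 Y143.277
G1 X167.897 Y129.304
G1 X153.924 Y147.565
M5
G0 X158.359 Y26.462
M4 S257
G1 X69.200 Y57.432 F2949
G1 X71.103 Y151.797
G1 X161.438 Y179.148
G1 X215.365 Y101.686
G1 X158.359 Y26.462
M5
G0 X149.457 Y177.154
M4 S257
G1 X147.466 Y171.839 F2949
G1 X135.320 Y164.322
G1 X116.548 Y155.901
G1 X94.678 Y147.872
G1 X73.238 Y141.530
G1 X55.756 Y138.173
G1 X45.761 Y139.097
G1 X46.781 Y145.598
M5
G0 X213.234 Y95.330
M4 S257
G1 X191.039 Y37.800 F2949
M5
G0 X0.000 Y0.000

Since the viewBox matches the mm dimensions, user units are millimetres directly. The only transform is the Y-flip y_m = 200.217 − y_svg.

Shape 1 is a regular polygon drawn with `<path>`. Its stroke #008000 means engrave at S257, F2949. After flipping Y the toolpath is (153.924,147.565) → (172.185,161.538) → (186.158,143.277) → (167.897,129.304) → (153.924,147.565), returning to the start.

Shape 2 is a regular polygon drawn with `<polygon>`. Its stroke #008000 means engrave at S257, F2949. After flipping Y the toolpath is (158.359,26.462) → (69.200,57.432) → (71.103,151.797) → (161.438,179.148) → (215.365,101.686) → (158.359,26.462), returning to the start.

Shape 3 is a cubic bezier drawn with `<path>`. Its stroke #008000 means engrave at S257, F2949. After flipping Y the toolpath is (149.457,177.154) → (147.466,171.839) → (135.320,164.322) → (116.548,155.901) → (94.678,147.872) → (73.238,141.530) → (55.756,138.173) → (45.761,139.097) → (46.781,145.598).

Shape 4 is a line segment drawn with `<line>`. Its stroke #008000 means engrave at S257, F2949. After flipping Y the toolpath is (213.234,95.330) → (191.039,37.800).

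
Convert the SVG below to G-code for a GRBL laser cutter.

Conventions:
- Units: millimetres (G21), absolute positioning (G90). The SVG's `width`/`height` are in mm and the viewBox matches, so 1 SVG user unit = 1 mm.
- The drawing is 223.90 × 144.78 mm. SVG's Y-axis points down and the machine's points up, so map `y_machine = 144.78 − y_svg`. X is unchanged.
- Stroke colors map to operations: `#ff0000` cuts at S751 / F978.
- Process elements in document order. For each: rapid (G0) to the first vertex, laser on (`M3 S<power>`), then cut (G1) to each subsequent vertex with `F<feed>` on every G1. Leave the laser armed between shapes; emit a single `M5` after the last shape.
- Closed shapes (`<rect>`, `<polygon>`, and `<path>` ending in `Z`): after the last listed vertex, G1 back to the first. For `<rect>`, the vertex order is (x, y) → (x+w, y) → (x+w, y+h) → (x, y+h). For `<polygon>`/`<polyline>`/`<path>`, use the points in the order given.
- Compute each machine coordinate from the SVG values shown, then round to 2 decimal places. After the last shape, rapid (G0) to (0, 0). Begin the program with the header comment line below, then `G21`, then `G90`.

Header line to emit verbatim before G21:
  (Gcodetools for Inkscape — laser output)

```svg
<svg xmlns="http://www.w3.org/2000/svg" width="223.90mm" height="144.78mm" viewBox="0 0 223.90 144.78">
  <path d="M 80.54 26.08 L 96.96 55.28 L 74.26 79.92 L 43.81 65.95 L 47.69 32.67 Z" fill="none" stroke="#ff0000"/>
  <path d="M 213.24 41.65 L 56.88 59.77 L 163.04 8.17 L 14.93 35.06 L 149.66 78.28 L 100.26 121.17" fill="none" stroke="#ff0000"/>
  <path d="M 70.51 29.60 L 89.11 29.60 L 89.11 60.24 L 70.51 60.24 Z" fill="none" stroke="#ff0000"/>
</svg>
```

viewBox `0 0 223.90 144.78` with mm width/height → 1 unit = 1 mm. Flip: y_m = 144.78 − y_svg.

**Shape 1** — `<path>` regular polygon, stroke `#ff0000` → cut (S751, F978). Machine vertices: (80.54,118.70) → (96.96,89.50) → (74.26,64.86) → (43.81,78.83) → (47.69,112.11) → (80.54,118.70). Closed: final G1 returns to the first vertex.

**Shape 2** — `<path>` open polyline, stroke `#ff0000` → cut (S751, F978). Machine vertices: (213.24,103.13) → (56.88,85.01) → (163.04,136.61) → (14.93,109.72) → (149.66,66.50) → (100.26,23.61). Open path.

**Shape 3** — `<path>` rectangle, stroke `#ff0000` → cut (S751, F978). Machine vertices: (70.51,115.18) → (89.11,115.18) → (89.11,84.54) → (70.51,84.54) → (70.51,115.18). Closed: final G1 returns to the first vertex.

(Gcodetools for Inkscape — laser output)
G21
G90
G0 X80.54 Y118.70
M3 S751
G1 X96.96 Y89.50 F978
G1 X74.26 Y64.86 F978
G1 X43.81 Y78.83 F978
G1 X47.69 Y112.11 F978
G1 X80.54 Y118.70 F978
G0 X213.24 Y103.13
M3 S751
G1 X56.88 Y85.01 F978
G1 X163.04 Y136.61 F978
G1 X14.93 Y109.72 F978
G1 X149.66 Y66.50 F978
G1 X100.26 Y23.61 F978
G0 X70.51 Y115.18
M3 S751
G1 X89.11 Y115.18 F978
G1 X89.11 Y84.54 F978
G1 X70.51 Y84.54 F978
G1 X70.51 Y115.18 F978
M5
G0 X0.00 Y0.00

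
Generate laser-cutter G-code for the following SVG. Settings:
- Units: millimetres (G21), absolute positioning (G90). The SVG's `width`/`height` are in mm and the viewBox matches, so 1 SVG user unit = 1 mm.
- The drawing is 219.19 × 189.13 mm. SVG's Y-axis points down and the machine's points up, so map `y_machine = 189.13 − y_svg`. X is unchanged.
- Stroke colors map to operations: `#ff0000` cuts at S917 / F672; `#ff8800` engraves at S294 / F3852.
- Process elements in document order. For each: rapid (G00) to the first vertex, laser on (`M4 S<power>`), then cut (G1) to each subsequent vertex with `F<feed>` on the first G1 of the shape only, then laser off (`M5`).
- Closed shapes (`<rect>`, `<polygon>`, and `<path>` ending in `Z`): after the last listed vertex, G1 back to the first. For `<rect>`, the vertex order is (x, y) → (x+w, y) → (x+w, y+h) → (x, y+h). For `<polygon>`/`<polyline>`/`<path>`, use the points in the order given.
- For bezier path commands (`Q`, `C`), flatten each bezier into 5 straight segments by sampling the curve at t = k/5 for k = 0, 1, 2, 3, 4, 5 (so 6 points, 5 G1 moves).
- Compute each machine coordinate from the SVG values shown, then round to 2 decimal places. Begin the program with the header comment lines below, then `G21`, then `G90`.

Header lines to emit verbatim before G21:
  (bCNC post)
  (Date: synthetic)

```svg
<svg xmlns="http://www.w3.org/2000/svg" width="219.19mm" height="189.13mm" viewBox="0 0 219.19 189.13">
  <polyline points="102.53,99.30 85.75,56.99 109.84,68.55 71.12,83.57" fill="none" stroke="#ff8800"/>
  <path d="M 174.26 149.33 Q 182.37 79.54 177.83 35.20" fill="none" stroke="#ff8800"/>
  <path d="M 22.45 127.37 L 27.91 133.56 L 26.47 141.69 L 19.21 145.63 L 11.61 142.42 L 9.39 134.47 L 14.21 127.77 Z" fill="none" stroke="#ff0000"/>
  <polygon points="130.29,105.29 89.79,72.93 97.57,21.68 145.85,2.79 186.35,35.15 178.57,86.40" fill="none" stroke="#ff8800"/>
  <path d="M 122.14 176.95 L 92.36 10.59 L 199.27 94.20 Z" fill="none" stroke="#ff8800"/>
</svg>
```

1 u = 1 mm; y_m = 189.13 − y.

[1] `<polyline>` open polyline, #ff8800→engrave S294 F3852: (102.53,89.83) → (85.75,132.14) → (109.84,120.58) → (71.12,105.56)

[2] `<path>` quadratic bezier, #ff8800→engrave S294 F3852: (174.26,39.80) → (177.00,66.70) → (178.72,91.56) → (179.44,114.39) → (179.14,135.18) → (177.83,153.93)

[3] `<path>` regular polygon, #ff0000→cut S917 F672: (22.45,61.76) → (27.91,55.57) → (26.47,47.44) → (19.21,43.50) → (11.61,46.71) → (9.39,54.66) → (14.21,61.36) → (22.45,61.76) (closed)

[4] `<polygon>` regular polygon, #ff8800→engrave S294 F3852: (130.29,83.84) → (89.79,116.20) → (97.57,167.45) → (145.85,186.34) → (186.35,153.98) → (178.57,102.73) → (130.29,83.84) (closed)

[5] `<path>` closed polygon, #ff8800→engrave S294 F3852: (122.14,12.18) → (92.36,178.54) → (199.27,94.93) → (122.14,12.18) (closed)

(bCNC post)
(Date: synthetic)
G21
G90
G00 X102.53 Y89.83
M4 S294
G1 X85.75 Y132.14 F3852
G1 X109.84 Y120.58
G1 X71.12 Y105.56
M5
G00 X174.26 Y39.80
M4 S294
G1 X177.00 Y66.70 F3852
G1 X178.72 Y91.56
G1 X179.44 Y114.39
G1 X179.14 Y135.18
G1 X177.83 Y153.93
M5
G00 X22.45 Y61.76
M4 S917
G1 X27.91 Y55.57 F672
G1 X26.47 Y47.44
G1 X19.21 Y43.50
G1 X11.61 Y46.71
G1 X9.39 Y54.66
G1 X14.21 Y61.36
G1 X22.45 Y61.76
M5
G00 X130.29 Y83.84
M4 S294
G1 X89.79 Y116.20 F3852
G1 X97.57 Y167.45
G1 X145.85 Y186.34
G1 X186.35 Y153.98
G1 X178.57 Y102.73
G1 X130.29 Y83.84
M5
G00 X122.14 Y12.18
M4 S294
G1 X92.36 Y178.54 F3852
G1 X199.27 Y94.93
G1 X122.14 Y12.18
M5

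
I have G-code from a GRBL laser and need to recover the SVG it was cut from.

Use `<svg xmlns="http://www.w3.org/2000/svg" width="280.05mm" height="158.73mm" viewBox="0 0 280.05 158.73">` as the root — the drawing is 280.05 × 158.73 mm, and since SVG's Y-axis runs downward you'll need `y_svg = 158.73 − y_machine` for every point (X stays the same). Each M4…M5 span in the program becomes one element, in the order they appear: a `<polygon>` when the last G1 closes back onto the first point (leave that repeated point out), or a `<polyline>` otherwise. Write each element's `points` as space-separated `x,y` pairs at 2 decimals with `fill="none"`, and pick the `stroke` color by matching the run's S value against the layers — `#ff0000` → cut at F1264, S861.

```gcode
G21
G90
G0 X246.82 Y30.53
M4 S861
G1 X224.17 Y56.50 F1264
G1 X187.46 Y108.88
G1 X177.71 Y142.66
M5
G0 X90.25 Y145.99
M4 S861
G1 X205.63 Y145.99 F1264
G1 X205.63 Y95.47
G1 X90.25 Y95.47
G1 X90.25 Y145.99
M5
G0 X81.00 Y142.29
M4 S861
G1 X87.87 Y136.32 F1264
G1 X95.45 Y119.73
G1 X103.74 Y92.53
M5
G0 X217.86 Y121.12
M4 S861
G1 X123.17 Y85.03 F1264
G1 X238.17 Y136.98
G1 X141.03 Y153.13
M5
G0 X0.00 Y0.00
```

y_svg = 158.73 − y_m. Every run uses S861, so all elements get stroke `#ff0000` (cut).

[1] open run; points: 246.82,128.20 224.17,102.23 187.46,49.85 177.71,16.07

[2] closed run; points: 90.25,12.74 205.63,12.74 205.63,63.26 90.25,63.26

[3] open run; points: 81.00,16.44 87.87,22.41 95.45,39.00 103.74,66.20

[4] open run; points: 217.86,37.61 123.17,73.70 238.17,21.75 141.03,5.60

<svg xmlns="http://www.w3.org/2000/svg" width="280.05mm" height="158.73mm" viewBox="0 0 280.05 158.73">
  <polyline points="246.82,128.20 224.17,102.23 187.46,49.85 177.71,16.07" fill="none" stroke="#ff0000"/>
  <polygon points="90.25,12.74 205.63,12.74 205.63,63.26 90.25,63.26" fill="none" stroke="#ff0000"/>
  <polyline points="81.00,16.44 87.87,22.41 95.45,39.00 103.74,66.20" fill="none" stroke="#ff0000"/>
  <polyline points="217.86,37.61 123.17,73.70 238.17,21.75 141.03,5.60" fill="none" stroke="#ff0000"/>
</svg>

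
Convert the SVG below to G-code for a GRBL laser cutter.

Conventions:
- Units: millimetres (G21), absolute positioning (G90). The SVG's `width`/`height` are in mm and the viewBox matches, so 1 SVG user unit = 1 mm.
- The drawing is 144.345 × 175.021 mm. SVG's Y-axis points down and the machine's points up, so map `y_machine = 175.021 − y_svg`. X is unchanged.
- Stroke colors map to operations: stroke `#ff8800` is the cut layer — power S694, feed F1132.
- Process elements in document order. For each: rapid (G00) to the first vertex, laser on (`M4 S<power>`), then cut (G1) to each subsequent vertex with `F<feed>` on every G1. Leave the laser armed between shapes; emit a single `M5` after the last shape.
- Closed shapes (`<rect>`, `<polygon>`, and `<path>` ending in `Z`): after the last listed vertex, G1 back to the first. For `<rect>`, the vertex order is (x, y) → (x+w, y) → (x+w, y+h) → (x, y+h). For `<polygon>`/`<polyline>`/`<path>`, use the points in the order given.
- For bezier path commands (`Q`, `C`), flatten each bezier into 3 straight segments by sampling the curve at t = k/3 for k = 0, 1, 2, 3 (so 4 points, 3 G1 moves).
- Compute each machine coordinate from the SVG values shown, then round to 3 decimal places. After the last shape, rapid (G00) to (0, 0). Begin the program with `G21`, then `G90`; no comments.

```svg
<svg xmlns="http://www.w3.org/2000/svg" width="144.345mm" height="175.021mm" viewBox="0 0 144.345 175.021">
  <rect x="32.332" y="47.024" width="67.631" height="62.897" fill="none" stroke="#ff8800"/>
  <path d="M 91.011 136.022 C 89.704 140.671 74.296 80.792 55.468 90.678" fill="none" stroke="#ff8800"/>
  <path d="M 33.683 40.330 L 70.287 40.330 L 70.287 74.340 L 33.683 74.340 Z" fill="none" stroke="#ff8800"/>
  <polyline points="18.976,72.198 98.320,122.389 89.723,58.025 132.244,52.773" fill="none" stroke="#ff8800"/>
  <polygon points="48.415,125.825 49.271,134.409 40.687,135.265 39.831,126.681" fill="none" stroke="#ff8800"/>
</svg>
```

G21
G90
G00 X32.332 Y127.997
M4 S694
G1 X99.963 Y127.997 F1132
G1 X99.963 Y65.100 F1132
G1 X32.332 Y65.100 F1132
G1 X32.332 Y127.997 F1132
G00 X91.011 Y38.999
M4 S694
G1 X85.399 Y50.886 F1132
G1 X72.760 Y75.948 F1132
G1 X55.468 Y84.343 F1132
G00 X33.683 Y134.691
M4 S694
G1 X70.287 Y134.691 F1132
G1 X70.287 Y100.681 F1132
G1 X33.683 Y100.681 F1132
G1 X33.683 Y134.691 F1132
G00 X18.976 Y102.823
M4 S694
G1 X98.320 Y52.632 F1132
G1 X89.723 Y116.996 F1132
G1 X132.244 Y122.248 F1132
G00 X48.415 Y49.196
M4 S694
G1 X49.271 Y40.612 F1132
G1 X40.687 Y39.756 F1132
G1 X39.831 Y48.340 F1132
G1 X48.415 Y49.196 F1132
M5
G00 X0.000 Y0.000

Since the viewBox matches the mm dimensions, user units are millimetres directly. The only transform is the Y-flip y_m = 175.021 − y_svg.

Shape 1 is a rectangle drawn with `<rect>`. Its stroke #ff8800 means cut at S694, F1132. After flipping Y the toolpath is (32.332,127.997) → (99.963,127.997) → (99.963,65.100) → (32.332,65.100) → (32.332,127.997), returning to the start.

Shape 2 is a cubic bezier drawn with `<path>`. Its stroke #ff8800 means cut at S694, F1132. After flipping Y the toolpath is (91.011,38.999) → (85.399,50.886) → (72.760,75.948) → (55.468,84.343).

Shape 3 is a rectangle drawn with `<path>`. Its stroke #ff8800 means cut at S694, F1132. After flipping Y the toolpath is (33.683,134.691) → (70.287,134.691) → (70.287,100.681) → (33.683,100.681) → (33.683,134.691), returning to the start.

Shape 4 is a open polyline drawn with `<polyline>`. Its stroke #ff8800 means cut at S694, F1132. After flipping Y the toolpath is (18.976,102.823) → (98.320,52.632) → (89.723,116.996) → (132.244,122.248).

Shape 5 is a regular polygon drawn with `<polygon>`. Its stroke #ff8800 means cut at S694, F1132. After flipping Y the toolpath is (48.415,49.196) → (49.271,40.612) → (40.687,39.756) → (39.831,48.340) → (48.415,49.196), returning to the start.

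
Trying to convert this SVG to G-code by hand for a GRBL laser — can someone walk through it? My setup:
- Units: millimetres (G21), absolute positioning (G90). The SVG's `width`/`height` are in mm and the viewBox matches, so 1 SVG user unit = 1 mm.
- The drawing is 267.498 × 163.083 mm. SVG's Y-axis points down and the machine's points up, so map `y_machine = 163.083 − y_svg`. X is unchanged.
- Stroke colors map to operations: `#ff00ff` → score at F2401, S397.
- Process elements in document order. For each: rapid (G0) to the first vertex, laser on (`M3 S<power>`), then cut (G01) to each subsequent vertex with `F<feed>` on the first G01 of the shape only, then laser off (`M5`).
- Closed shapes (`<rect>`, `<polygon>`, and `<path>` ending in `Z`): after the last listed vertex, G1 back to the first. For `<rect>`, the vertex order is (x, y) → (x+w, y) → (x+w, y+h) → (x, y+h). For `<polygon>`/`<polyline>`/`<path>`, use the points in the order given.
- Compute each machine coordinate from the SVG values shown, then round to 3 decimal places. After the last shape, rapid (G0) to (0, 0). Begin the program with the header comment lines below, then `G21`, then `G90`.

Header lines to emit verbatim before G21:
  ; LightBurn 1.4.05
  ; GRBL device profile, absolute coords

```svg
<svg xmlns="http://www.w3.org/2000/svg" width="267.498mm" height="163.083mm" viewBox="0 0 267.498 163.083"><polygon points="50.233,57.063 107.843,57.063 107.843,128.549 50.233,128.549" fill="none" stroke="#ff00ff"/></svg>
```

; LightBurn 1.4.05
; GRBL device profile, absolute coords
G21
G90
G0 X50.233 Y106.020
M3 S397
G01 X107.843 Y106.020 F2401
G01 X107.843 Y34.534
G01 X50.233 Y34.534
G01 X50.233 Y106.020
M5
G0 X0.000 Y0.000

1 u = 1 mm; y_m = 163.083 − y.

[1] `<polygon>` rectangle, #ff00ff→score S397 F2401: (50.233,106.020) → (107.843,106.020) → (107.843,34.534) → (50.233,34.534) → (50.233,106.020) (closed)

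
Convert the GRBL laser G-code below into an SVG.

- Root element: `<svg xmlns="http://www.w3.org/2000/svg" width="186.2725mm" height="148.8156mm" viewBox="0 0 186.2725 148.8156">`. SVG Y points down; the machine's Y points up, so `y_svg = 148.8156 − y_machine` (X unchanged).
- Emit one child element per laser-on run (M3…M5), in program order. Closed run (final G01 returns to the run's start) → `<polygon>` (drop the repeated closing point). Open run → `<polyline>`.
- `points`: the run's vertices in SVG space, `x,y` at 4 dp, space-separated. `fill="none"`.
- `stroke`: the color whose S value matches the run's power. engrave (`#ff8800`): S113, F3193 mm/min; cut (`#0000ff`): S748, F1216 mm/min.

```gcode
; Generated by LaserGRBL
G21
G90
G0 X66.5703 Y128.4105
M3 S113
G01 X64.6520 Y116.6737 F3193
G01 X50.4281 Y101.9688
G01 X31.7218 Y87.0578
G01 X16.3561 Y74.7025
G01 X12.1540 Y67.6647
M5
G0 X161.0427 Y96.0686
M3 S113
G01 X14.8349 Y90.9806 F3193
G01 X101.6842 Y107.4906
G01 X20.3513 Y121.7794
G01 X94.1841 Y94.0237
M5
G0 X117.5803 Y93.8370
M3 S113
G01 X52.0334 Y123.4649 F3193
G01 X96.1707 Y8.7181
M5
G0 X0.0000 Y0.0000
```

<svg xmlns="http://www.w3.org/2000/svg" width="186.2725mm" height="148.8156mm" viewBox="0 0 186.2725 148.8156">
  <polyline points="66.5703,20.4051 64.6520,32.1419 50.4281,46.8468 31.7218,61.7578 16.3561,74.1131 12.1540,81.1509" fill="none" stroke="#ff8800"/>
  <polyline points="161.0427,52.7470 14.8349,57.8350 101.6842,41.3250 20.3513,27.0362 94.1841,54.7919" fill="none" stroke="#ff8800"/>
  <polyline points="117.5803,54.9786 52.0334,25.3507 96.1707,140.0975" fill="none" stroke="#ff8800"/>
</svg>

y_svg = 148.8156 − y_m. Every run uses S113, so all elements get stroke `#ff8800` (engrave).

[1] open run; points: 66.5703,20.4051 64.6520,32.1419 50.4281,46.8468 31.7218,61.7578 16.3561,74.1131 12.1540,81.1509

[2] open run; points: 161.0427,52.7470 14.8349,57.8350 101.6842,41.3250 20.3513,27.0362 94.1841,54.7919

[3] open run; points: 117.5803,54.9786 52.0334,25.3507 96.1707,140.0975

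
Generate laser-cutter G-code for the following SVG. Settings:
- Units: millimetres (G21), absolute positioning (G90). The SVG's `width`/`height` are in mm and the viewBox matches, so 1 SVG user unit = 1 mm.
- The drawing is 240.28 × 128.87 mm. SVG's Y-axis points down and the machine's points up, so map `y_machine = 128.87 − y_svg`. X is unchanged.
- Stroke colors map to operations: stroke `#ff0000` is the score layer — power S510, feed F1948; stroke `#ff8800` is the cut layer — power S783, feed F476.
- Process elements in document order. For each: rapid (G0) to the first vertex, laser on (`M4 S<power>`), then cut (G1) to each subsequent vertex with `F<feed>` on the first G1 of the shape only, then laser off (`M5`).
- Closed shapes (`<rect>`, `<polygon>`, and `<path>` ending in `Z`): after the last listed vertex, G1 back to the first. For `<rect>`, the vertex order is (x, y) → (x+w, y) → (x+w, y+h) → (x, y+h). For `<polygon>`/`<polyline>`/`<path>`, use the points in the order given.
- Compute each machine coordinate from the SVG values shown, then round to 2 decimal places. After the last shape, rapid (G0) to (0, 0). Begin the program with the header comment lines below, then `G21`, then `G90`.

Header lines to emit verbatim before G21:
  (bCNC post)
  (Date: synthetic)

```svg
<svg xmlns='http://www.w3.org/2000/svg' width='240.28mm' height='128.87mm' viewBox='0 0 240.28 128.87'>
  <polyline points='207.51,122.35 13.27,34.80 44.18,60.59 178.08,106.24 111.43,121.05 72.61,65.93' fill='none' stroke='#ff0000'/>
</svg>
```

1 u = 1 mm; y_m = 128.87 − y.

[1] `<polyline>` open polyline, #ff0000→score S510 F1948: (207.51,6.52) → (13.27,94.07) → (44.18,68.28) → (178.08,22.63) → (111.43,7.82) → (72.61,62.94)

(bCNC post)
(Date: synthetic)
G21
G90
G0 X207.51 Y6.52
M4 S510
G1 X13.27 Y94.07 F1948
G1 X44.18 Y68.28
G1 X178.08 Y22.63
G1 X111.43 Y7.82
G1 X72.61 Y62.94
M5
G0 X0.00 Y0.00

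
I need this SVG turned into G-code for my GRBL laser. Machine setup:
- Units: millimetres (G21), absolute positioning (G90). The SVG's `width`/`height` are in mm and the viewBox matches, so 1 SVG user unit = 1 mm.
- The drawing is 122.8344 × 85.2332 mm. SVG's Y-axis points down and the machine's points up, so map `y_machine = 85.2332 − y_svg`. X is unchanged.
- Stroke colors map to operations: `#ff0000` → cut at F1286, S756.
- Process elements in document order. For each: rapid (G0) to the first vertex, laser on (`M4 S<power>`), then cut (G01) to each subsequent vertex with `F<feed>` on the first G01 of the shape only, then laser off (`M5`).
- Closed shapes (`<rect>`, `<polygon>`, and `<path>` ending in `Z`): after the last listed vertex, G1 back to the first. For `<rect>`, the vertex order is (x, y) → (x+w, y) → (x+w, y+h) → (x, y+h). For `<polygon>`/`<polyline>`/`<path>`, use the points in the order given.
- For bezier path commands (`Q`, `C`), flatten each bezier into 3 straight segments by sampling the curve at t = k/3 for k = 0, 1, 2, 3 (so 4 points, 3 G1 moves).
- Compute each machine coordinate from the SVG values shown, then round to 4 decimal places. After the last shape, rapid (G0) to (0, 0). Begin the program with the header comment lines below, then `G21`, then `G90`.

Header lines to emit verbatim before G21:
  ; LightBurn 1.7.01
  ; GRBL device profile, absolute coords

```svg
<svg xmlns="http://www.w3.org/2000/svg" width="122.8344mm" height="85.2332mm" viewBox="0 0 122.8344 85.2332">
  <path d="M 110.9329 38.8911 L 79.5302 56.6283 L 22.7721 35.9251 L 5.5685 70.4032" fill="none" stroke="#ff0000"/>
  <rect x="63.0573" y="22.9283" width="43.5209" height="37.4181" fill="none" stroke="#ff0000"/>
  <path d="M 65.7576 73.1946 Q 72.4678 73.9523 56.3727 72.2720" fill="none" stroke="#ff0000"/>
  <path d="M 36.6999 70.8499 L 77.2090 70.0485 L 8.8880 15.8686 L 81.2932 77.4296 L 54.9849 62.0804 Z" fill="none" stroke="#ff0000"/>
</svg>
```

Since the viewBox matches the mm dimensions, user units are millimetres directly. The only transform is the Y-flip y_m = 85.2332 − y_svg.

Shape 1 is a open polyline drawn with `<path>`. Its stroke #ff0000 means cut at S756, F1286. After flipping Y the toolpath is (110.9329,46.3421) → (79.5302,28.6049) → (22.7721,49.3081) → (5.5685,14.8300).

Shape 2 is a rectangle drawn with `<rect>`. Its stroke #ff0000 means cut at S756, F1286. After flipping Y the toolpath is (63.0573,62.3049) → (106.5782,62.3049) → (106.5782,24.8868) → (63.0573,24.8868) → (63.0573,62.3049), returning to the start.

Shape 3 is a quadratic bezier drawn with `<path>`. Its stroke #ff0000 means cut at S756, F1286. After flipping Y the toolpath is (65.7576,12.0386) → (67.6971,11.8044) → (64.5688,12.1119) → (56.3727,12.9612).

Shape 4 is a closed polygon drawn with `<path>`. Its stroke #ff0000 means cut at S756, F1286. After flipping Y the toolpath is (36.6999,14.3833) → (77.2090,15.1847) → (8.8880,69.3646) → (81.2932,7.8036) → (54.9849,23.1528) → (36.6999,14.3833), returning to the start.

; LightBurn 1.7.01
; GRBL device profile, absolute coords
G21
G90
G0 X110.9329 Y46.3421
M4 S756
G01 X79.5302 Y28.6049 F1286
G01 X22.7721 Y49.3081
G01 X5.5685 Y14.8300
M5
G0 X63.0573 Y62.3049
M4 S756
G01 X106.5782 Y62.3049 F1286
G01 X106.5782 Y24.8868
G01 X63.0573 Y24.8868
G01 X63.0573 Y62.3049
M5
G0 X65.7576 Y12.0386
M4 S756
G01 X67.6971 Y11.8044 F1286
G01 X64.5688 Y12.1119
G01 X56.3727 Y12.9612
M5
G0 X36.6999 Y14.3833
M4 S756
G01 X77.2090 Y15.1847 F1286
G01 X8.8880 Y69.3646
G01 X81.2932 Y7.8036
G01 X54.9849 Y23.1528
G01 X36.6999 Y14.3833
M5
G0 X0.0000 Y0.0000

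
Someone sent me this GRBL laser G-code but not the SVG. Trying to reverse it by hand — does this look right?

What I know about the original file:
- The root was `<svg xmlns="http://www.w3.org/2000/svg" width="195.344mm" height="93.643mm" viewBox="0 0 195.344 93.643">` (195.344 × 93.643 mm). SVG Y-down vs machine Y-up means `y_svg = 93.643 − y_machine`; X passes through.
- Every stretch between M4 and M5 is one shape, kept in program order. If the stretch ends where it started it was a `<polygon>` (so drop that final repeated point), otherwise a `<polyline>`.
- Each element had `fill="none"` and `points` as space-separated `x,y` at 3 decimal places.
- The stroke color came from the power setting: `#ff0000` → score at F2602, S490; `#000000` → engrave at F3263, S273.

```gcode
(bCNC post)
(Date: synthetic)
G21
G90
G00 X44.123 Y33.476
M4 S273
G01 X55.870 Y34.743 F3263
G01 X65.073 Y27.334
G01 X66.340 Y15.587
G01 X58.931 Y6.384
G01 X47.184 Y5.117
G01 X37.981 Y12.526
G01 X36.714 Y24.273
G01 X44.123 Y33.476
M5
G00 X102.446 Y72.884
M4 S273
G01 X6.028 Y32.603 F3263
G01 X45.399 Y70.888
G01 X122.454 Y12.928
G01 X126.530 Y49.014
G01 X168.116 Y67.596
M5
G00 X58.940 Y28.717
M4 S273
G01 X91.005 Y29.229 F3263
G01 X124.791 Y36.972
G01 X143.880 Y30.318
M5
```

Machine Y-up, SVG Y-down with viewBox height 93.643, so y_svg = 93.643 − y_machine; X carries over. Every run uses S273, so all elements get stroke `#000000` (engrave).

Run 1: The run returns to its start, so emit a `<polygon>` with points (Y-flipped): 44.123,60.167 55.870,58.900 65.073,66.309 66.340,78.056 58.931,87.259 47.184,88.526 37.981,81.117 36.714,69.370.

Run 2: The run is open, so emit a `<polyline>` with points (Y-flipped): 102.446,20.759 6.028,61.040 45.399,22.755 122.454,80.715 126.530,44.629 168.116,26.047.

Run 3: The run is open, so emit a `<polyline>` with points (Y-flipped): 58.940,64.926 91.005,64.414 124.791,56.671 143.880,63.325.

<svg xmlns="http://www.w3.org/2000/svg" width="195.344mm" height="93.643mm" viewBox="0 0 195.344 93.643">
  <polygon points="44.123,60.167 55.870,58.900 65.073,66.309 66.340,78.056 58.931,87.259 47.184,88.526 37.981,81.117 36.714,69.370" fill="none" stroke="#000000"/>
  <polyline points="102.446,20.759 6.028,61.040 45.399,22.755 122.454,80.715 126.530,44.629 168.116,26.047" fill="none" stroke="#000000"/>
  <polyline points="58.940,64.926 91.005,64.414 124.791,56.671 143.880,63.325" fill="none" stroke="#000000"/>
</svg>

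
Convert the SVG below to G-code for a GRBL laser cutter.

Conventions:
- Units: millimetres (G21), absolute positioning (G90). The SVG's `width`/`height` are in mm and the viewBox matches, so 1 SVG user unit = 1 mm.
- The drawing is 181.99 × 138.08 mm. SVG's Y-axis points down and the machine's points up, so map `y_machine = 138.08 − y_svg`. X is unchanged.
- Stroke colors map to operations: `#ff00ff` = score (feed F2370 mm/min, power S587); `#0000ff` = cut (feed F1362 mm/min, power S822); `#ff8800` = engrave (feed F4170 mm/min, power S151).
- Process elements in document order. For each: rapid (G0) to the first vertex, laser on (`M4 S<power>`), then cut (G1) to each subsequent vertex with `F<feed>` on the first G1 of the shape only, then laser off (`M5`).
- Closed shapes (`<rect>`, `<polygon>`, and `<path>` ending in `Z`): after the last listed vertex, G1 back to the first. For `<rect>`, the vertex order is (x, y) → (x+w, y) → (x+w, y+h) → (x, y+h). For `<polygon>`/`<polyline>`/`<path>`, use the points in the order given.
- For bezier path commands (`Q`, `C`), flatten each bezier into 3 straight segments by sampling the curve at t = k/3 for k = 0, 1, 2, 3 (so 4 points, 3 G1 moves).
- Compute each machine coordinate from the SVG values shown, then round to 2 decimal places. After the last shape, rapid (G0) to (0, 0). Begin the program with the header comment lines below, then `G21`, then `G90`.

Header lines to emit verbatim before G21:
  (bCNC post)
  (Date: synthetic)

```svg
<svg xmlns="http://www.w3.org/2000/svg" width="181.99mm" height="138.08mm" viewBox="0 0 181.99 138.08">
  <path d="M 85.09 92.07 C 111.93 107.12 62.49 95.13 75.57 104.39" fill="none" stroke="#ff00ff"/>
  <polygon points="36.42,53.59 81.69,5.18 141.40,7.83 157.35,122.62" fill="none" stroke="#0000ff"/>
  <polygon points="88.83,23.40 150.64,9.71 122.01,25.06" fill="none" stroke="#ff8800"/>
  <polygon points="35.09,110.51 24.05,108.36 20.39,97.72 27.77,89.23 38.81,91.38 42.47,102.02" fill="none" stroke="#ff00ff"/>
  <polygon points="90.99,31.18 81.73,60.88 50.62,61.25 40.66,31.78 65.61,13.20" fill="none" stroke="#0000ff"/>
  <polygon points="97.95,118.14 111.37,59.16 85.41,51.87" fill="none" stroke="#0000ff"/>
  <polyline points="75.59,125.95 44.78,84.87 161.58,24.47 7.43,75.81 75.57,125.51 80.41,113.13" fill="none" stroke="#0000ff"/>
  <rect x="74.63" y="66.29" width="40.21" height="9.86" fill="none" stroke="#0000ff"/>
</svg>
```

1 u = 1 mm; y_m = 138.08 − y.

[1] `<path>` cubic bezier, #ff00ff→score S587 F2370: (85.09,46.01) → (91.64,38.18) → (78.19,37.66) → (75.57,33.69)

[2] `<polygon>` closed polygon, #0000ff→cut S822 F1362: (36.42,84.49) → (81.69,132.90) → (141.40,130.25) → (157.35,15.46) → (36.42,84.49) (closed)

[3] `<polygon>` closed polygon, #ff8800→engrave S151 F4170: (88.83,114.68) → (150.64,128.37) → (122.01,113.02) → (88.83,114.68) (closed)

[4] `<polygon>` regular polygon, #ff00ff→score S587 F2370: (35.09,27.57) → (24.05,29.72) → (20.39,40.36) → (27.77,48.85) → (38.81,46.70) → (42.47,36.06) → (35.09,27.57) (closed)

[5] `<polygon>` regular polygon, #0000ff→cut S822 F1362: (90.99,106.90) → (81.73,77.20) → (50.62,76.83) → (40.66,106.30) → (65.61,124.88) → (90.99,106.90) (closed)

[6] `<polygon>` closed polygon, #0000ff→cut S822 F1362: (97.95,19.94) → (111.37,78.92) → (85.41,86.21) → (97.95,19.94) (closed)

[7] `<polyline>` open polyline, #0000ff→cut S822 F1362: (75.59,12.13) → (44.78,53.21) → (161.58,113.61) → (7.43,62.27) → (75.57,12.57) → (80.41,24.95)

[8] `<rect>` rectangle, #0000ff→cut S822 F1362: (74.63,71.79) → (114.84,71.79) → (114.84,61.93) → (74.63,61.93) → (74.63,71.79) (closed)

(bCNC post)
(Date: synthetic)
G21
G90
G0 X85.09 Y46.01
M4 S587
G1 X91.64 Y38.18 F2370
G1 X78.19 Y37.66
G1 X75.57 Y33.69
M5
G0 X36.42 Y84.49
M4 S822
G1 X81.69 Y132.90 F1362
G1 X141.40 Y130.25
G1 X157.35 Y15.46
G1 X36.42 Y84.49
M5
G0 X88.83 Y114.68
M4 S151
G1 X150.64 Y128.37 F4170
G1 X122.01 Y113.02
G1 X88.83 Y114.68
M5
G0 X35.09 Y27.57
M4 S587
G1 X24.05 Y29.72 F2370
G1 X20.39 Y40.36
G1 X27.77 Y48.85
G1 X38.81 Y46.70
G1 X42.47 Y36.06
G1 X35.09 Y27.57
M5
G0 X90.99 Y106.90
M4 S822
G1 X81.73 Y77.20 F1362
G1 X50.62 Y76.83
G1 X40.66 Y106.30
G1 X65.61 Y124.88
G1 X90.99 Y106.90
M5
G0 X97.95 Y19.94
M4 S822
G1 X111.37 Y78.92 F1362
G1 X85.41 Y86.21
G1 X97.95 Y19.94
M5
G0 X75.59 Y12.13
M4 S822
G1 X44.78 Y53.21 F1362
G1 X161.58 Y113.61
G1 X7.43 Y62.27
G1 X75.57 Y12.57
G1 X80.41 Y24.95
M5
G0 X74.63 Y71.79
M4 S822
G1 X114.84 Y71.79 F1362
G1 X114.84 Y61.93
G1 X74.63 Y61.93
G1 X74.63 Y71.79
M5
G0 X0.00 Y0.00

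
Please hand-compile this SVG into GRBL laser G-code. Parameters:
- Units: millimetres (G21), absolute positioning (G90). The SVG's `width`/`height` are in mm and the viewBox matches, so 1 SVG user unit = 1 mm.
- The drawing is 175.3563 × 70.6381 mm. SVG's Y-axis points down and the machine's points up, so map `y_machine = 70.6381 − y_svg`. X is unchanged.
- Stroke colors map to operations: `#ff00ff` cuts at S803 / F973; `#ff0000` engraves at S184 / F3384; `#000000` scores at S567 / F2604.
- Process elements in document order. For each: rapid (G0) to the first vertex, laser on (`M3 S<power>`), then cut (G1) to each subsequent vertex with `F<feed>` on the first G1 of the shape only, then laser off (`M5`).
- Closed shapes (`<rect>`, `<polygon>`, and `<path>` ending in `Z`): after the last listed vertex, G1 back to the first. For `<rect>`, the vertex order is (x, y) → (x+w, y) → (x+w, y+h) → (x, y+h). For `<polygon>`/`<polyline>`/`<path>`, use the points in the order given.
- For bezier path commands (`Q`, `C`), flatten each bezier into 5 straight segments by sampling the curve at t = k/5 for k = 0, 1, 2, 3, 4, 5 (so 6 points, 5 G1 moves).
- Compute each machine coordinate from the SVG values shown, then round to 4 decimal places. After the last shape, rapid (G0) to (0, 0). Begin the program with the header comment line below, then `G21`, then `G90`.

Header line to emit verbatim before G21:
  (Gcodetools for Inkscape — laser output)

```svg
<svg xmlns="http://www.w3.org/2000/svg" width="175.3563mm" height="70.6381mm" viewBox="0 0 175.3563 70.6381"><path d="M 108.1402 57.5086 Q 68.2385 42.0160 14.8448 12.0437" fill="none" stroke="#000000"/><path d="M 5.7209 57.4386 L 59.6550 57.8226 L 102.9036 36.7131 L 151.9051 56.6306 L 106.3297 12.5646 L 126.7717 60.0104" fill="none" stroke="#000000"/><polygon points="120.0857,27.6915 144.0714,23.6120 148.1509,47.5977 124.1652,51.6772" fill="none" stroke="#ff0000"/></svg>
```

viewBox `0 0 175.3563 70.6381` with mm width/height → 1 unit = 1 mm. Flip: y_m = 70.6381 − y_svg.

**Shape 1** — `<path>` quadratic bezier, stroke `#000000` → score (S567, F2604). Control points (SVG): P0=(108.1402,57.5086), P1=(68.2385,42.0160), P2=(14.8448,12.0437); sampled at t=k/5. Machine vertices: (108.1402,13.1295) → (91.6398,19.9057) → (74.0601,27.8403) → (55.4010,36.9333) → (35.6626,47.1847) → (14.8448,58.5944). Open path.

**Shape 2** — `<path>` open polyline, stroke `#000000` → score (S567, F2604). Machine vertices: (5.7209,13.1995) → (59.6550,12.8155) → (102.9036,33.9250) → (151.9051,14.0075) → (106.3297,58.0735) → (126.7717,10.6277). Open path.

**Shape 3** — `<polygon>` regular polygon, stroke `#ff0000` → engrave (S184, F3384). Machine vertices: (120.0857,42.9466) → (144.0714,47.0261) → (148.1509,23.0404) → (124.1652,18.9609) → (120.0857,42.9466). Closed: final G1 returns to the first vertex.

(Gcodetools for Inkscape — laser output)
G21
G90
G0 X108.1402 Y13.1295
M3 S567
G1 X91.6398 Y19.9057 F2604
G1 X74.0601 Y27.8403
G1 X55.4010 Y36.9333
G1 X35.6626 Y47.1847
G1 X14.8448 Y58.5944
M5
G0 X5.7209 Y13.1995
M3 S567
G1 X59.6550 Y12.8155 F2604
G1 X102.9036 Y33.9250
G1 X151.9051 Y14.0075
G1 X106.3297 Y58.0735
G1 X126.7717 Y10.6277
M5
G0 X120.0857 Y42.9466
M3 S184
G1 X144.0714 Y47.0261 F3384
G1 X148.1509 Y23.0404
G1 X124.1652 Y18.9609
G1 X120.0857 Y42.9466
M5
G0 X0.0000 Y0.0000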